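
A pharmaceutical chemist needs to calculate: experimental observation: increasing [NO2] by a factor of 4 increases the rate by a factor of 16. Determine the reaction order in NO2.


rate ∝ [NO2]^n
4^n = 16 → n = 2
Order in NO2: 2

2


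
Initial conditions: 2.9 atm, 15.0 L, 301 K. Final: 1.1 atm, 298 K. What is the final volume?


P1V1/T1 = P2V2/T2
V2 = P1V1T2/(T1P2)
= 2.9×15.0×298/(301×1.1)
= 39.151 L

39.151 L


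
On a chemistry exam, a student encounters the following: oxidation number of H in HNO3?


H is +1 with nonmetals
Oxidation number: +1

+1


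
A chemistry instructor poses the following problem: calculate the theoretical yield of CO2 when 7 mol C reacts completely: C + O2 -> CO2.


Mole ratio CO2:C = 1:1
n(CO2) = 7 × 1/1 = 7.000 mol
mass = 7.000 × 44.01 = 308.07 g

308.07 g


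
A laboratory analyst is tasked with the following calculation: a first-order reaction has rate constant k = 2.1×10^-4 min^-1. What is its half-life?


t½ = ln2/k = 0.693147/(2.1×10^-4 min^-1)
= 3301 min

3301 min


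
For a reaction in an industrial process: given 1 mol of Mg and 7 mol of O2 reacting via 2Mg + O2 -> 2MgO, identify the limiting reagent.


Mole ratio available / coefficient:
  Mg: 1/2 = 0.500
  O2: 7/1 = 7.000
Smaller ratio is limiting.

Mg


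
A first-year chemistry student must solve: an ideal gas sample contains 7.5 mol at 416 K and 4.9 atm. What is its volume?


PV = nRT  (R = 0.08206 L·atm/(mol·K))
V = nRT/P = 7.5×0.08206×416/4.9
= 52.25 L

52.25 L


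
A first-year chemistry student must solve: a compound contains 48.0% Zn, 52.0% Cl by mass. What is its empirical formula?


Assume 100 g sample. Moles of each element:
  Zn: 48.0/65.38 = 0.734 mol
  Cl: 52.0/35.45 = 1.467 mol
Divide by smallest (0.734):
  Zn: 0.734/0.734 = 1.0
  Cl: 1.467/0.734 = 2.0
Empirical formula: ZnCl2

ZnCl2


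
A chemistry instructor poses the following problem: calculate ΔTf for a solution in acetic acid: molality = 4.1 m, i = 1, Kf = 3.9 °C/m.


ΔTf = Kf × m × i
= 3.9 × 4.1 × 1
= 15.99 °C

15.99 °C


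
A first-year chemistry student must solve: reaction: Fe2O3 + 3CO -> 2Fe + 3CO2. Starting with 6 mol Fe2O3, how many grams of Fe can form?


Mole ratio Fe:Fe2O3 = 2:1
n(Fe) = 6 × 2/1 = 12.000 mol
mass = 12.000 × 55.85 = 670.2 g

670.2 g


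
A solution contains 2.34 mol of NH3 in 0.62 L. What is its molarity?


M = n/V = 2.34/0.62 = 3.774 mol/L

3.774 M


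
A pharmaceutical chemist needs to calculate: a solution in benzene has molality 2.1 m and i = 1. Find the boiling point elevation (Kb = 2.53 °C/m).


ΔTb = Kb × m × i
= 2.53 × 2.1 × 1
= 5.313 °C

5.313 °C


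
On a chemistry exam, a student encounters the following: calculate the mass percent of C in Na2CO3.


M(Na2CO3) = 2×22.99 + 1×12.01 + 3×16.0 = 105.99 g/mol
Mass of C = 1 × 12.01 = 12.01 g/mol
% C = 12.01/105.99 × 100 = 11.33%

11.33%


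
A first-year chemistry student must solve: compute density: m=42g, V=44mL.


ρ = mass/volume
= 42/44
= 0.955 g/mL

0.955 g/mL


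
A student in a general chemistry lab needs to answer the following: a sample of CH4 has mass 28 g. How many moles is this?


M(CH4) = 16.04 g/mol
n = mass/M = 28/16.04 = 1.7456 mol

1.7456 mol


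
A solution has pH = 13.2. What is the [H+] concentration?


[H+] = 10^(-pH) = 10^(-13.2)
= 6.31×10^-14 M

6.31×10^-14 M


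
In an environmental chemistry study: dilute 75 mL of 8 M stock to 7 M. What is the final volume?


C1V1 = C2V2
8 × 75 = 7 × V2
V2 = 600/7 = 85.71 mL

85.71 mL


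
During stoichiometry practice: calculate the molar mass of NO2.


M(NO2) = 1×14.01 + 2×16.0
= 14.01 + 32.0
= 46.01 g/mol

46.01 g/mol


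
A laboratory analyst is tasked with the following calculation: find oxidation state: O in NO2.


O is usually -2
Oxidation number: -2

-2


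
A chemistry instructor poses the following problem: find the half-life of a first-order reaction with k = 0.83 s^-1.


t½ = ln2/k = 0.693147/(0.83 s^-1)
= 0.8351 s

0.8351 s


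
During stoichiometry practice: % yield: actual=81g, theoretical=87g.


% yield = actual/theoretical × 100
= 81/87 × 100
= 93.1%

93.1%


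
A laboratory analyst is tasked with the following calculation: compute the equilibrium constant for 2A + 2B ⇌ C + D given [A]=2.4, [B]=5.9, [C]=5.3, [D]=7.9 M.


Kc = [C][D]/([A]^2[B]^2)
= (5.3^1 × 7.9^1)/(2.4^2 × 5.9^2)
= 41.87/200.5056
= 0.2088

0.2088


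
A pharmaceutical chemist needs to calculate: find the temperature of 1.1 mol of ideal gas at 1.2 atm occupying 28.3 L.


PV = nRT  (R = 0.08206 L·atm/(mol·K))
T = PV/(nR) = 1.2×28.3/(1.1×0.08206)
= 33.96/0.090266
= 376.22 K

376.22 K


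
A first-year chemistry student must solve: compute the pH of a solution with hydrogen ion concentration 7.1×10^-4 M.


pH = -log10([H+]) = -log10(7.1×10^-4)
= 4 - log10(7.1)
= 4 - 0.85
= 3.15

3.15


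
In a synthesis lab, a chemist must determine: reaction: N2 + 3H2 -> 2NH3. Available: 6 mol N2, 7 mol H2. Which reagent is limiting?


Mole ratio available / coefficient:
  N2: 6/1 = 6.000
  H2: 7/3 = 2.333
Smaller ratio is limiting.

H2


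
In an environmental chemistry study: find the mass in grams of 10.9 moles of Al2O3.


M(Al2O3) = 101.96 g/mol
mass = n × M = 10.9 × 101.96 = 1111.36 g

1111.36 g


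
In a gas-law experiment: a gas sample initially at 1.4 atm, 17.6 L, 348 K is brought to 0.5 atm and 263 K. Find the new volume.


P1V1/T1 = P2V2/T2
V2 = P1V1T2/(T1P2)
= 1.4×17.6×263/(348×0.5)
= 37.243 L

37.243 L


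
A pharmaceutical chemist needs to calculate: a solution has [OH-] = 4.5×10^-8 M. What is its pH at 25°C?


pOH = -log10([OH-]) = -log10(4.5×10^-8)
= 8 - log10(4.5) = 7.35
pH = 14 - pOH = 14 - 7.35 = 6.65

6.65


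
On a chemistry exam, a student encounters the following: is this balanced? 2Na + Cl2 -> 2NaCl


Equation: 2Na + Cl2 -> 2NaCl
Check atoms: Cl: 2=2, Na: 2=2
Balanced

Yes, balanced


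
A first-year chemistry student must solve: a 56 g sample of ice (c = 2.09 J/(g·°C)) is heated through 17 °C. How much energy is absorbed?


q = mcΔT = 56 × 2.09 × 17
= 1989.68 J

1989.68 J


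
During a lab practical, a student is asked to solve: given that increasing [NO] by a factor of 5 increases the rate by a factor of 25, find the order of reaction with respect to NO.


rate ∝ [NO]^n
5^n = 25 → n = 2
Order in NO: 2

2


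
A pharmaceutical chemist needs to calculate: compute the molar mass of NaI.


M(NaI) = 1×22.99 + 1×126.9
= 22.99 + 126.9
= 149.89 g/mol

149.89 g/mol


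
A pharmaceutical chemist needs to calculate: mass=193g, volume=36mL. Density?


ρ = mass/volume
= 193/36
= 5.361 g/mL

5.361 g/mL


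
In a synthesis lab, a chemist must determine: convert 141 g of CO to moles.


M(CO) = 28.01 g/mol
n = mass/M = 141/28.01 = 5.0339 mol

5.0339 mol


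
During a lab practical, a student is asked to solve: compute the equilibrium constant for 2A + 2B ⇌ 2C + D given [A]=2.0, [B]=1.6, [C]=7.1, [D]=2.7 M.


Kc = [C]^2[D]/([A]^2[B]^2)
= (7.1^2 × 2.7^1)/(2.0^2 × 1.6^2)
= 136.107/10.24
= 13.29

13.29


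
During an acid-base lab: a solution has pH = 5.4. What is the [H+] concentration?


[H+] = 10^(-pH) = 10^(-5.4)
= 3.98×10^-6 M

3.98×10^-6 M


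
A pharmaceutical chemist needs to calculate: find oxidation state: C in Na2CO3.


2(+1) + x + 3(-2) = 0, so x = +4
Oxidation number: +4

+4


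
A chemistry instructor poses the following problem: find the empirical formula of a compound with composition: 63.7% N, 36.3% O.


Assume 100 g sample. Moles of each element:
  N: 63.7/14.01 = 4.547 mol
  O: 36.3/16.0 = 2.269 mol
Divide by smallest (2.269):
  N: 4.547/2.269 = 2.0
  O: 2.269/2.269 = 1.0
Empirical formula: N2O

N2O


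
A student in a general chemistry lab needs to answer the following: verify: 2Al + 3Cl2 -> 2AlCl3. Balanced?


Equation: 2Al + 3Cl2 -> 2AlCl3
Check atoms: Al: 2=2, Cl: 6=6
Balanced

Yes, balanced


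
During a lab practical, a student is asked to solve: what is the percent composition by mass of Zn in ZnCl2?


M(ZnCl2) = 1×65.38 + 2×35.45 = 136.28 g/mol
Mass of Zn = 1 × 65.38 = 65.38 g/mol
% Zn = 65.38/136.28 × 100 = 47.97%

47.97%


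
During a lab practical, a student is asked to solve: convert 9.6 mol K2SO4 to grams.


M(K2SO4) = 174.27 g/mol
mass = n × M = 9.6 × 174.27 = 1672.99 g

1672.99 g


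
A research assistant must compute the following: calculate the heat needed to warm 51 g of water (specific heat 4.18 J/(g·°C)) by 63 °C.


q = mcΔT = 51 × 4.18 × 63
= 13430.34 J

13430.34 J


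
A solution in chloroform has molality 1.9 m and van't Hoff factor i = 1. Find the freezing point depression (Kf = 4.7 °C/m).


ΔTf = Kf × m × i
= 4.7 × 1.9 × 1
= 8.93 °C

8.93 °C


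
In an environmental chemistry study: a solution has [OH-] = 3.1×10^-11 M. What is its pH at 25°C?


pOH = -log10([OH-]) = -log10(3.1×10^-11)
= 11 - log10(3.1) = 10.51
pH = 14 - pOH = 14 - 10.51 = 3.49

3.49


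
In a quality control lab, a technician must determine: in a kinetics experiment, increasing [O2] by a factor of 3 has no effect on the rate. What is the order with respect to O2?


rate ∝ [O2]^n
rate ∝ [O2]^0
Order in O2: 0

0


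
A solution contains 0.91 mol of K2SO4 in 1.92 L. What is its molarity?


M = n/V = 0.91/1.92 = 0.474 mol/L

0.474 M


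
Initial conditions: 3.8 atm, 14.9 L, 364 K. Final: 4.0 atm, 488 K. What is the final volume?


P1V1/T1 = P2V2/T2
V2 = P1V1T2/(T1P2)
= 3.8×14.9×488/(364×4.0)
= 18.977 L

18.977 L


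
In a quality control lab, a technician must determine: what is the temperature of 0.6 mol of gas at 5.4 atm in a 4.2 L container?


PV = nRT  (R = 0.08206 L·atm/(mol·K))
T = PV/(nR) = 5.4×4.2/(0.6×0.08206)
= 22.68/0.049236
= 460.64 K

460.64 K


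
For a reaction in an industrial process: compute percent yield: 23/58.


% yield = actual/theoretical × 100
= 23/58 × 100
= 39.66%

39.66%


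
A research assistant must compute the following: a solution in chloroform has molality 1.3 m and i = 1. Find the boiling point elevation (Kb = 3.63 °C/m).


ΔTb = Kb × m × i
= 3.63 × 1.3 × 1
= 4.719 °C

4.719 °C


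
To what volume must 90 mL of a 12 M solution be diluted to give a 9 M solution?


C1V1 = C2V2
12 × 90 = 9 × V2
V2 = 1080/9 = 120.0 mL

120.0 mL


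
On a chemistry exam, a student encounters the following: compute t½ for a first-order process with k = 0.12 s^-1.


t½ = ln2/k = 0.693147/(0.12 s^-1)
= 5.776 s

5.776 s


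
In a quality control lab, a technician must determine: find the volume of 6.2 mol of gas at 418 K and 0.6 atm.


PV = nRT  (R = 0.08206 L·atm/(mol·K))
V = nRT/P = 6.2×0.08206×418/0.6
= 354.444 L

354.444 L


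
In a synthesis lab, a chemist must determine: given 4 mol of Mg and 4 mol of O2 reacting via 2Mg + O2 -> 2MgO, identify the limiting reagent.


Mole ratio available / coefficient:
  Mg: 4/2 = 2.000
  O2: 4/1 = 4.000
Smaller ratio is limiting.

Mg


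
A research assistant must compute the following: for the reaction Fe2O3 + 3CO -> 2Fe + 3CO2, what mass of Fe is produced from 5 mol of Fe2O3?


Mole ratio Fe:Fe2O3 = 2:1
n(Fe) = 5 × 2/1 = 10.000 mol
mass = 10.000 × 55.85 = 558.5 g

558.5 g


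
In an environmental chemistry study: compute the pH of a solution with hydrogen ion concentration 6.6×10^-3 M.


pH = -log10([H+]) = -log10(6.6×10^-3)
= 3 - log10(6.6)
= 3 - 0.82
= 2.18

2.18


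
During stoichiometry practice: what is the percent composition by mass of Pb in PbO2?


M(PbO2) = 1×207.2 + 2×16.0 = 239.20 g/mol
Mass of Pb = 1 × 207.2 = 207.20 g/mol
% Pb = 207.20/239.20 × 100 = 86.62%

86.62%


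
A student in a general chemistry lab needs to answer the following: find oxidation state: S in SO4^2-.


x + 4(-2) = -2, so x = +6
Oxidation number: +6

+6


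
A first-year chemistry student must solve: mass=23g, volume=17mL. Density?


ρ = mass/volume
= 23/17
= 1.353 g/mL

1.353 g/mL


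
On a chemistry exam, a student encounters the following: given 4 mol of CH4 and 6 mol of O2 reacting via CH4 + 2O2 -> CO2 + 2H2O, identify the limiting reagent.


Mole ratio available / coefficient:
  CH4: 4/1 = 4.000
  O2: 6/2 = 3.000
Smaller ratio is limiting.

O2


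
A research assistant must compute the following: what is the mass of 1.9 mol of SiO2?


M(SiO2) = 60.09 g/mol
mass = n × M = 1.9 × 60.09 = 114.17 g

114.17 g


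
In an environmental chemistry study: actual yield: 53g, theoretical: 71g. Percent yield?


% yield = actual/theoretical × 100
= 53/71 × 100
= 74.65%

74.65%


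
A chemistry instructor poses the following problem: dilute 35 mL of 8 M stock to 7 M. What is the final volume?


C1V1 = C2V2
8 × 35 = 7 × V2
V2 = 280/7 = 40.0 mL

40.0 mL


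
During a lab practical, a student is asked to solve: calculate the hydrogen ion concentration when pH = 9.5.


[H+] = 10^(-pH) = 10^(-9.5)
= 3.16×10^-10 M

3.16×10^-10 M


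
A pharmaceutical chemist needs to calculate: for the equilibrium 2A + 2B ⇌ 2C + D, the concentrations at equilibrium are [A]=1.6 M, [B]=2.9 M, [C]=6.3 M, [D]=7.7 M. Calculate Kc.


Kc = [C]^2[D]/([A]^2[B]^2)
= (6.3^2 × 7.7^1)/(1.6^2 × 2.9^2)
= 305.613/21.5296
= 14.20

14.20


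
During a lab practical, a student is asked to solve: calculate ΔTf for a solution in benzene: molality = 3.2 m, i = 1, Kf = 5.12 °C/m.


ΔTf = Kf × m × i
= 5.12 × 3.2 × 1
= 16.384 °C

16.384 °C


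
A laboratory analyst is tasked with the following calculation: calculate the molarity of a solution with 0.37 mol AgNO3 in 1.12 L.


M = n/V = 0.37/1.12 = 0.330 mol/L

0.330 M


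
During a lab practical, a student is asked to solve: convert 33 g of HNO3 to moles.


M(HNO3) = 63.02 g/mol
n = mass/M = 33/63.02 = 0.5236 mol

0.5236 mol


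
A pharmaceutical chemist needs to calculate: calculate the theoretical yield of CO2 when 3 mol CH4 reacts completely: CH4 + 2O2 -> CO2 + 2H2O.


Mole ratio CO2:CH4 = 1:1
n(CO2) = 3 × 1/1 = 3.000 mol
mass = 3.000 × 44.01 = 132.03 g

132.03 g


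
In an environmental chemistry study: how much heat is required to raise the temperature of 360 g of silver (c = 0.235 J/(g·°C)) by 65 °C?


q = mcΔT = 360 × 0.235 × 65
= 5499.00 J

5499.00 J


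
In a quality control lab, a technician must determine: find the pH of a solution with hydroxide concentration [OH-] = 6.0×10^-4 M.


pOH = -log10([OH-]) = -log10(6.0×10^-4)
= 4 - log10(6.0) = 3.22
pH = 14 - pOH = 14 - 3.22 = 10.78

10.78


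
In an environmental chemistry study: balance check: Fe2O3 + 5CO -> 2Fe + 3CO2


Equation: Fe2O3 + 5CO -> 2Fe + 3CO2
Check atoms: C: 5≠3, Fe: 2=2, O: 8≠6
Not balanced

No, not balanced


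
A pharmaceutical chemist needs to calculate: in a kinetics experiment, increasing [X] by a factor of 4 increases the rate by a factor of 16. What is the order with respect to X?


rate ∝ [X]^n
4^n = 16 → n = 2
Order in X: 2

2


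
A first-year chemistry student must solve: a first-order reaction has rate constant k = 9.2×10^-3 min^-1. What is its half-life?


t½ = ln2/k = 0.693147/(9.2×10^-3 min^-1)
= 75.34 min

75.34 min


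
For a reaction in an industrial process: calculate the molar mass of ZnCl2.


M(ZnCl2) = 1×65.38 + 2×35.45
= 65.38 + 70.9
= 136.28 g/mol

136.28 g/mol


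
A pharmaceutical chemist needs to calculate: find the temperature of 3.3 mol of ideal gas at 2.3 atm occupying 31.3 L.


PV = nRT  (R = 0.08206 L·atm/(mol·K))
T = PV/(nR) = 2.3×31.3/(3.3×0.08206)
= 71.99/0.270798
= 265.84 K

265.84 K


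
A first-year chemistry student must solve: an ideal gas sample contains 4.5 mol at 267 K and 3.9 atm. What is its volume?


PV = nRT  (R = 0.08206 L·atm/(mol·K))
V = nRT/P = 4.5×0.08206×267/3.9
= 25.281 L

25.281 L


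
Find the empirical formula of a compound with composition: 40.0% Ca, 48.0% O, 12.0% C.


Assume 100 g sample. Moles of each element:
  Ca: 40.0/40.08 = 0.998 mol
  O: 48.0/16.0 = 3.0 mol
  C: 12.0/12.01 = 0.999 mol
Divide by smallest (0.998):
  Ca: 0.998/0.998 = 1.0
  O: 3.0/0.998 = 3.01
  C: 0.999/0.998 = 1.0
Empirical formula: CaCO3

CaCO3


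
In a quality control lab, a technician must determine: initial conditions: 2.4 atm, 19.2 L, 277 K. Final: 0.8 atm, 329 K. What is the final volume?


P1V1/T1 = P2V2/T2
V2 = P1V1T2/(T1P2)
= 2.4×19.2×329/(277×0.8)
= 68.413 L

68.413 L


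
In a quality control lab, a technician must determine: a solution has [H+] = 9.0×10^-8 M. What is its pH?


pH = -log10([H+]) = -log10(9.0×10^-8)
= 8 - log10(9.0)
= 8 - 0.95
= 7.05

7.05


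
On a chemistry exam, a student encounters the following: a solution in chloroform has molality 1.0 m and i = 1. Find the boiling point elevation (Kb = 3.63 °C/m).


ΔTb = Kb × m × i
= 3.63 × 1.0 × 1
= 3.63 °C

3.63 °C


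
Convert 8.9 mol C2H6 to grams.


M(C2H6) = 30.07 g/mol
mass = n × M = 8.9 × 30.07 = 267.62 g

267.62 g


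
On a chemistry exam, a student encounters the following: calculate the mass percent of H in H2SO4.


M(H2SO4) = 2×1.008 + 1×32.07 + 4×16.0 = 98.086 g/mol
Mass of H = 2 × 1.008 = 2.016 g/mol
% H = 2.016/98.086 × 100 = 2.06%

2.06%


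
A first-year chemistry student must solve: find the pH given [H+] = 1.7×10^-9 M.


pH = -log10([H+]) = -log10(1.7×10^-9)
= 9 - log10(1.7)
= 9 - 0.23
= 8.77

8.77


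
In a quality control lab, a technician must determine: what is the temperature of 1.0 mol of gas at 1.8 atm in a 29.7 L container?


PV = nRT  (R = 0.08206 L·atm/(mol·K))
T = PV/(nR) = 1.8×29.7/(1.0×0.08206)
= 53.46/0.082060
= 651.47 K

651.47 K


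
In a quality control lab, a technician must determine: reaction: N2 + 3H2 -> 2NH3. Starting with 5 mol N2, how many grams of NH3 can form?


Mole ratio NH3:N2 = 2:1
n(NH3) = 5 × 2/1 = 10.000 mol
mass = 10.000 × 17.03 = 170.3 g

170.3 g


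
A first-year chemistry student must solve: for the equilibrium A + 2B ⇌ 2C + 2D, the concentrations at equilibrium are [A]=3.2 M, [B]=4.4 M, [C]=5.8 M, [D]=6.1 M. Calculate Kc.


Kc = [C]^2[D]^2/([A][B]^2)
= (5.8^2 × 6.1^2)/(3.2^1 × 4.4^2)
= 1251.7444/61.952
= 20.21

20.21


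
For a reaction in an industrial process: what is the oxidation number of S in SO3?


x + 3(-2) = 0, so x = +6
Oxidation number: +6

+6


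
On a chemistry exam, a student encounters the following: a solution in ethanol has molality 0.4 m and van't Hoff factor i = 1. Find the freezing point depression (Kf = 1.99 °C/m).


ΔTf = Kf × m × i
= 1.99 × 0.4 × 1
= 0.796 °C

0.796 °C


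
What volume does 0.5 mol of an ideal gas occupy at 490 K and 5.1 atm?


PV = nRT  (R = 0.08206 L·atm/(mol·K))
V = nRT/P = 0.5×0.08206×490/5.1
= 3.942 L

3.942 L


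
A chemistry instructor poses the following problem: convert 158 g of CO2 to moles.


M(CO2) = 44.01 g/mol
n = mass/M = 158/44.01 = 3.5901 mol

3.5901 mol


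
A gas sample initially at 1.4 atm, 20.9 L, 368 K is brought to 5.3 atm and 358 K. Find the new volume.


P1V1/T1 = P2V2/T2
V2 = P1V1T2/(T1P2)
= 1.4×20.9×358/(368×5.3)
= 5.371 L

5.371 L


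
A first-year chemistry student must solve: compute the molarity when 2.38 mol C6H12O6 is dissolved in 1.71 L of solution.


M = n/V = 2.38/1.71 = 1.392 mol/L

1.392 M


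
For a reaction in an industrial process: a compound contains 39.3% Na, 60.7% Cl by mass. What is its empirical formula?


Assume 100 g sample. Moles of each element:
  Na: 39.3/22.99 = 1.709 mol
  Cl: 60.7/35.45 = 1.712 mol
Divide by smallest (1.709):
  Na: 1.709/1.709 = 1.0
  Cl: 1.712/1.709 = 1.0
Empirical formula: NaCl

NaCl


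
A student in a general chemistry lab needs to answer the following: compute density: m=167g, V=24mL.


ρ = mass/volume
= 167/24
= 6.958 g/mL

6.958 g/mL


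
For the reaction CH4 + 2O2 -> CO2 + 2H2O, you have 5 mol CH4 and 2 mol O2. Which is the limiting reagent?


Mole ratio available / coefficient:
  CH4: 5/1 = 5.000
  O2: 2/2 = 1.000
Smaller ratio is limiting.

O2


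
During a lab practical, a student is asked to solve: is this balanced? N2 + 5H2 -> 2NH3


Equation: N2 + 5H2 -> 2NH3
Check atoms: H: 10≠6, N: 2=2
Not balanced

No, not balanced


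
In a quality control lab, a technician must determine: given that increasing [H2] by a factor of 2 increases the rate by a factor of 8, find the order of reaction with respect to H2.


rate ∝ [H2]^n
2^n = 8 → n = 3
Order in H2: 3

3


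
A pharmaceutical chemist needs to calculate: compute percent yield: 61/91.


% yield = actual/theoretical × 100
= 61/91 × 100
= 67.03%

67.03%


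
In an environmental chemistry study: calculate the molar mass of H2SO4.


M(H2SO4) = 2×1.008 + 1×32.07 + 4×16.0
= 2.02 + 32.07 + 64.0
= 98.09 g/mol

98.09 g/mol


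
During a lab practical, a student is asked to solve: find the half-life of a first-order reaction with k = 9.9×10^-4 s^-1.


t½ = ln2/k = 0.693147/(9.9×10^-4 s^-1)
= 700.1 s

700.1 s


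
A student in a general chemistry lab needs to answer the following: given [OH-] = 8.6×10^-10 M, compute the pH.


pOH = -log10([OH-]) = -log10(8.6×10^-10)
= 10 - log10(8.6) = 9.07
pH = 14 - pOH = 14 - 9.07 = 4.93

4.93


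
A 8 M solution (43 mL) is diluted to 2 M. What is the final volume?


C1V1 = C2V2
8 × 43 = 2 × V2
V2 = 344/2 = 172.0 mL

172.0 mL


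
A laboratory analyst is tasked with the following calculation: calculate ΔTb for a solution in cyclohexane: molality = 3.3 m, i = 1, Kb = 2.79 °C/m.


ΔTb = Kb × m × i
= 2.79 × 3.3 × 1
= 9.207 °C

9.207 °C


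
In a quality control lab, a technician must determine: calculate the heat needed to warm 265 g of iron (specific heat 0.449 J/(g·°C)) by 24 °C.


q = mcΔT = 265 × 0.449 × 24
= 2855.64 J

2855.64 J


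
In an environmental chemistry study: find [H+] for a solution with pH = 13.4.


[H+] = 10^(-pH) = 10^(-13.4)
= 3.98×10^-14 M

3.98×10^-14 M


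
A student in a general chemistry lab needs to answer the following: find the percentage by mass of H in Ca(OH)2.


M(Ca(OH)2) = 1×40.08 + 2×16.0 + 2×1.008 = 74.096 g/mol
Mass of H = 2 × 1.008 = 2.016 g/mol
% H = 2.016/74.096 × 100 = 2.72%

2.72%


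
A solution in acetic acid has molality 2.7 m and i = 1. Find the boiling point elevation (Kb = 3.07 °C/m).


ΔTb = Kb × m × i
= 3.07 × 2.7 × 1
= 8.289 °C

8.289 °C


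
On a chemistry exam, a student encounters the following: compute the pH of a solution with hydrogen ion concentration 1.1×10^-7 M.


pH = -log10([H+]) = -log10(1.1×10^-7)
= 7 - log10(1.1)
= 7 - 0.04
= 6.96

6.96


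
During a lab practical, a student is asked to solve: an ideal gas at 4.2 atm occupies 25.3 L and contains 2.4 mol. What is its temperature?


PV = nRT  (R = 0.08206 L·atm/(mol·K))
T = PV/(nR) = 4.2×25.3/(2.4×0.08206)
= 106.26/0.196944
= 539.54 K

539.54 K


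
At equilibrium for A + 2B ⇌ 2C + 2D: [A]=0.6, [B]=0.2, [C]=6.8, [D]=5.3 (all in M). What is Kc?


Kc = [C]^2[D]^2/([A][B]^2)
= (6.8^2 × 5.3^2)/(0.6^1 × 0.2^2)
= 1298.8816/0.024
= 54120

54120


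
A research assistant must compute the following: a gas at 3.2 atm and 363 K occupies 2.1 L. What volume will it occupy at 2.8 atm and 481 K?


P1V1/T1 = P2V2/T2
V2 = P1V1T2/(T1P2)
= 3.2×2.1×481/(363×2.8)
= 3.18 L

3.18 L


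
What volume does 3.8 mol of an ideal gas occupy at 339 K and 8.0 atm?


PV = nRT  (R = 0.08206 L·atm/(mol·K))
V = nRT/P = 3.8×0.08206×339/8.0
= 13.214 L

13.214 L


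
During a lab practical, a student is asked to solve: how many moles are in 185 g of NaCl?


M(NaCl) = 58.44 g/mol
n = mass/M = 185/58.44 = 3.1656 mol

3.1656 mol


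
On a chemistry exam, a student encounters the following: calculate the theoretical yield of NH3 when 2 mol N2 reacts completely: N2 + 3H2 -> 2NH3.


Mole ratio NH3:N2 = 2:1
n(NH3) = 2 × 2/1 = 4.000 mol
mass = 4.000 × 17.03 = 68.12 g

68.12 g


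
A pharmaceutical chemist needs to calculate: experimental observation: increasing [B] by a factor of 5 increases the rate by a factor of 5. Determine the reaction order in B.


rate ∝ [B]^n
5^n = 5 → n = 1
Order in B: 1

1


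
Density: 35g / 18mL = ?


ρ = mass/volume
= 35/18
= 1.944 g/mL

1.944 g/mL


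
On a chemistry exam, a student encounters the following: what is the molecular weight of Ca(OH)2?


M(Ca(OH)2) = 1×40.08 + 2×16.0 + 2×1.008
= 40.08 + 32.0 + 2.02
= 74.1 g/mol

74.1 g/mol


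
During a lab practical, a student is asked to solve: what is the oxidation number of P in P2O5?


2x + 5(-2) = 0, so x = +5
Oxidation number: +5

+5


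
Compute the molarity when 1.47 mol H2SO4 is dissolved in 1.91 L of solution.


M = n/V = 1.47/1.91 = 0.770 mol/L

0.770 M


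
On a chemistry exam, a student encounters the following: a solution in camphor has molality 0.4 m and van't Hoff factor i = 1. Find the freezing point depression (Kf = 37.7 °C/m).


ΔTf = Kf × m × i
= 37.7 × 0.4 × 1
= 15.08 °C

15.08 °C


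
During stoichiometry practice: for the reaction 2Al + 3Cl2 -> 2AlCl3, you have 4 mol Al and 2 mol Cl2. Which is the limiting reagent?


Mole ratio available / coefficient:
  Al: 4/2 = 2.000
  Cl2: 2/3 = 0.667
Smaller ratio is limiting.

Cl2


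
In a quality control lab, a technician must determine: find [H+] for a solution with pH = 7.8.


[H+] = 10^(-pH) = 10^(-7.8)
= 1.58×10^-8 M

1.58×10^-8 M


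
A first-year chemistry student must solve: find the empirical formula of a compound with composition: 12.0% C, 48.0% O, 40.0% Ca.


Assume 100 g sample. Moles of each element:
  C: 12.0/12.01 = 0.999 mol
  O: 48.0/16.0 = 3.0 mol
  Ca: 40.0/40.08 = 0.998 mol
Divide by smallest (0.998):
  C: 0.999/0.998 = 1.0
  O: 3.0/0.998 = 3.01
  Ca: 0.998/0.998 = 1.0
Empirical formula: CaCO3

CaCO3


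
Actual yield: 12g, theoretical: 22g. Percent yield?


% yield = actual/theoretical × 100
= 12/22 × 100
= 54.55%

54.55%


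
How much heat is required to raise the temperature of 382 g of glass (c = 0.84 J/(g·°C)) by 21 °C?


q = mcΔT = 382 × 0.84 × 21
= 6738.48 J

6738.48 J


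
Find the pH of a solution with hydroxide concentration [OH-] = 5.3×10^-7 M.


pOH = -log10([OH-]) = -log10(5.3×10^-7)
= 7 - log10(5.3) = 6.28
pH = 14 - pOH = 14 - 6.28 = 7.72

7.72


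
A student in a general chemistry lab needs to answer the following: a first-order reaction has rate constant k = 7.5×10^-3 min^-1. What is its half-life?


t½ = ln2/k = 0.693147/(7.5×10^-3 min^-1)
= 92.42 min

92.42 min


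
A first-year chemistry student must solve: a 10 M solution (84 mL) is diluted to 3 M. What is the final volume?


C1V1 = C2V2
10 × 84 = 3 × V2
V2 = 840/3 = 280.0 mL

280.0 mL


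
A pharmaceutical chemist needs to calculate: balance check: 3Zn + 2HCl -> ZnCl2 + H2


Equation: 3Zn + 2HCl -> ZnCl2 + H2
Check atoms: Cl: 2=2, H: 2=2, Zn: 3≠1
Not balanced

No, not balanced


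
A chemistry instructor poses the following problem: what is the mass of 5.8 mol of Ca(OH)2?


M(Ca(OH)2) = 74.1 g/mol
mass = n × M = 5.8 × 74.1 = 429.78 g

429.78 g


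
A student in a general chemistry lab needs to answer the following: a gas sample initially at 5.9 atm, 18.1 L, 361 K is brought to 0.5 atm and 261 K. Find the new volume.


P1V1/T1 = P2V2/T2
V2 = P1V1T2/(T1P2)
= 5.9×18.1×261/(361×0.5)
= 154.417 L

154.417 L


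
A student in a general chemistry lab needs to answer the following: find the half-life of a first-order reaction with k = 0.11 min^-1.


t½ = ln2/k = 0.693147/(0.11 min^-1)
= 6.301 min

6.301 min


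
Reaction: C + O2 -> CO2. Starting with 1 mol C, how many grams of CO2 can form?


Mole ratio CO2:C = 1:1
n(CO2) = 1 × 1/1 = 1.000 mol
mass = 1.000 × 44.01 = 44.01 g

44.01 g


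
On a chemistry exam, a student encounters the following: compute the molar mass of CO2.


M(CO2) = 1×12.01 + 2×16.0
= 12.01 + 32.0
= 44.01 g/mol

44.01 g/mol


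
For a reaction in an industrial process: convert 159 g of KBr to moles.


M(KBr) = 119.0 g/mol
n = mass/M = 159/119.0 = 1.3361 mol

1.3361 mol


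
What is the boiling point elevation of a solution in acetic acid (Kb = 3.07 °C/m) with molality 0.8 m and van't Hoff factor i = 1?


ΔTb = Kb × m × i
= 3.07 × 0.8 × 1
= 2.456 °C

2.456 °C


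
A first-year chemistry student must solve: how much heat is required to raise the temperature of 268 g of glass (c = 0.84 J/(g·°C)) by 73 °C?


q = mcΔT = 268 × 0.84 × 73
= 16433.76 J

16433.76 J


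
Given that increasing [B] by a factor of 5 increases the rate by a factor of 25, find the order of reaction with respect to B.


rate ∝ [B]^n
5^n = 25 → n = 2
Order in B: 2

2


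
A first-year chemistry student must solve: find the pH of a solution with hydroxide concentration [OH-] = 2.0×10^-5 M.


pOH = -log10([OH-]) = -log10(2.0×10^-5)
= 5 - log10(2.0) = 4.7
pH = 14 - pOH = 14 - 4.7 = 9.3

9.3


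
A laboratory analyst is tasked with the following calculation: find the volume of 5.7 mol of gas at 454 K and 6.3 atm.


PV = nRT  (R = 0.08206 L·atm/(mol·K))
V = nRT/P = 5.7×0.08206×454/6.3
= 33.707 L

33.707 L


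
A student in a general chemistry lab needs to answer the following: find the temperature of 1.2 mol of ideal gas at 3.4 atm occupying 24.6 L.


PV = nRT  (R = 0.08206 L·atm/(mol·K))
T = PV/(nR) = 3.4×24.6/(1.2×0.08206)
= 83.64/0.098472
= 849.38 K

849.38 K


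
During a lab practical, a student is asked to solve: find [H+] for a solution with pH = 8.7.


[H+] = 10^(-pH) = 10^(-8.7)
= 2.0×10^-9 M

2.0×10^-9 M


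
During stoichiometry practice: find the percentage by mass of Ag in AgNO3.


M(AgNO3) = 1×107.87 + 1×14.01 + 3×16.0 = 169.88 g/mol
Mass of Ag = 1 × 107.87 = 107.87 g/mol
% Ag = 107.87/169.88 × 100 = 63.50%

63.50%


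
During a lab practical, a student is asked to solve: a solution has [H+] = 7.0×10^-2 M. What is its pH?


pH = -log10([H+]) = -log10(7.0×10^-2)
= 2 - log10(7.0)
= 2 - 0.85
= 1.15

1.15


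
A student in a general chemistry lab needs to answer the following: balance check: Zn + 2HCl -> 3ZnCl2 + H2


Equation: Zn + 2HCl -> 3ZnCl2 + H2
Check atoms: Cl: 2≠6, H: 2=2, Zn: 1≠3
Not balanced

No, not balanced


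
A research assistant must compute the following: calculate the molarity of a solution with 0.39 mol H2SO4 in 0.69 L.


M = n/V = 0.39/0.69 = 0.565 mol/L

0.565 M


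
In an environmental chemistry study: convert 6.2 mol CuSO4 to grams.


M(CuSO4) = 159.62 g/mol
mass = n × M = 6.2 × 159.62 = 989.64 g

989.64 g


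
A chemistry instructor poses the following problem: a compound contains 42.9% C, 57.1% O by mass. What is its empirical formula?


Assume 100 g sample. Moles of each element:
  C: 42.9/12.01 = 3.572 mol
  O: 57.1/16.0 = 3.569 mol
Divide by smallest (3.569):
  C: 3.572/3.569 = 1.0
  O: 3.569/3.569 = 1.0
Empirical formula: CO

CO


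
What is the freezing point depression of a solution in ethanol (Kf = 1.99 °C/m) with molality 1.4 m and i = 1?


ΔTf = Kf × m × i
= 1.99 × 1.4 × 1
= 2.786 °C

2.786 °C


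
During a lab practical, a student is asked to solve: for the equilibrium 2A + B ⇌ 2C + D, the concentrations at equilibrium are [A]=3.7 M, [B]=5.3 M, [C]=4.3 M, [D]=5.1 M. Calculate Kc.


Kc = [C]^2[D]/([A]^2[B])
= (4.3^2 × 5.1^1)/(3.7^2 × 5.3^1)
= 94.299/72.557
= 1.300

1.300


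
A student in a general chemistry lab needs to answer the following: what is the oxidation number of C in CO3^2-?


x + 3(-2) = -2, so x = +4
Oxidation number: +4

+4


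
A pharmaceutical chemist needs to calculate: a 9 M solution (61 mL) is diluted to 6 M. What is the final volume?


C1V1 = C2V2
9 × 61 = 6 × V2
V2 = 549/6 = 91.5 mL

91.5 mL


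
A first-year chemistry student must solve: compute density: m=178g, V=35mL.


ρ = mass/volume
= 178/35
= 5.086 g/mL

5.086 g/mL


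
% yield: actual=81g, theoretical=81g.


% yield = actual/theoretical × 100
= 81/81 × 100
= 100.0%

100.0%


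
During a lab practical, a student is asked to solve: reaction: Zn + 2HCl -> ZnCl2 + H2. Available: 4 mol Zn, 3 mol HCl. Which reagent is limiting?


Mole ratio available / coefficient:
  Zn: 4/1 = 4.000
  HCl: 3/2 = 1.500
Smaller ratio is limiting.

HCl


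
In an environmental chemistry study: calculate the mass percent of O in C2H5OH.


M(C2H5OH) = 2×12.01 + 6×1.008 + 1×16.0 = 46.068 g/mol
Mass of O = 1 × 16.0 = 16.00 g/mol
% O = 16.00/46.068 × 100 = 34.73%

34.73%


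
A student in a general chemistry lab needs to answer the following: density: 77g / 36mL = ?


ρ = mass/volume
= 77/36
= 2.139 g/mL

2.139 g/mL


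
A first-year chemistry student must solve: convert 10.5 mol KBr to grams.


M(KBr) = 119.0 g/mol
mass = n × M = 10.5 × 119.0 = 1249.50 g

1249.50 g


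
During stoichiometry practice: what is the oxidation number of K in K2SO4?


Group 1 metal: +1
Oxidation number: +1

+1


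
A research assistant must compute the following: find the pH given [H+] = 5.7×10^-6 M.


pH = -log10([H+]) = -log10(5.7×10^-6)
= 6 - log10(5.7)
= 6 - 0.76
= 5.24

5.24


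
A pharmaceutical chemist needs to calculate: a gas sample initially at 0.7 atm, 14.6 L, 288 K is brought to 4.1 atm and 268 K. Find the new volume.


P1V1/T1 = P2V2/T2
V2 = P1V1T2/(T1P2)
= 0.7×14.6×268/(288×4.1)
= 2.32 L

2.32 L


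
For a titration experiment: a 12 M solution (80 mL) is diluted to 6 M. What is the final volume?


C1V1 = C2V2
12 × 80 = 6 × V2
V2 = 960/6 = 160.0 mL

160.0 mL


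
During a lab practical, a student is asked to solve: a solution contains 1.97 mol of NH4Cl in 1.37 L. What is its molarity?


M = n/V = 1.97/1.37 = 1.438 mol/L

1.438 M


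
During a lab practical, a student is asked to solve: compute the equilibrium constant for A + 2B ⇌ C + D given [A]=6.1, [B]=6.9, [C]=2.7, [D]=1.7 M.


Kc = [C][D]/([A][B]^2)
= (2.7^1 × 1.7^1)/(6.1^1 × 6.9^2)
= 4.59/290.421
= 0.01580

0.01580


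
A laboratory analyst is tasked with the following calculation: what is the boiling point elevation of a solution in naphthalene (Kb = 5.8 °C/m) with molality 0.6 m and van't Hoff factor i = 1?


ΔTb = Kb × m × i
= 5.8 × 0.6 × 1
= 3.48 °C

3.48 °C


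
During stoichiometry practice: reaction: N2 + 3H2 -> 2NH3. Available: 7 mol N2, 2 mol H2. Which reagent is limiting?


Mole ratio available / coefficient:
  N2: 7/1 = 7.000
  H2: 2/3 = 0.667
Smaller ratio is limiting.

H2


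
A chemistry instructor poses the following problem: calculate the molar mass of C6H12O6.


M(C6H12O6) = 6×12.01 + 12×1.008 + 6×16.0
= 72.06 + 12.1 + 96.0
= 180.16 g/mol

180.16 g/mol


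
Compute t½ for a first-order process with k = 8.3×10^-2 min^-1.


t½ = ln2/k = 0.693147/(8.3×10^-2 min^-1)
= 8.351 min

8.351 min


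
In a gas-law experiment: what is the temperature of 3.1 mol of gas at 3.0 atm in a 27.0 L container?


PV = nRT  (R = 0.08206 L·atm/(mol·K))
T = PV/(nR) = 3.0×27.0/(3.1×0.08206)
= 81.00/0.254386
= 318.41 K

318.41 K


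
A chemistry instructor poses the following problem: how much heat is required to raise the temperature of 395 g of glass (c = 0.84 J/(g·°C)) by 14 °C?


q = mcΔT = 395 × 0.84 × 14
= 4645.20 J

4645.20 J


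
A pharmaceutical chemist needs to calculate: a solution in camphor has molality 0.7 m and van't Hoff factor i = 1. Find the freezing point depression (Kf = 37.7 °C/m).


ΔTf = Kf × m × i
= 37.7 × 0.7 × 1
= 26.39 °C

26.39 °C


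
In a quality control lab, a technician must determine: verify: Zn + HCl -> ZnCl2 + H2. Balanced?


Equation: Zn + HCl -> ZnCl2 + H2
Check atoms: Cl: 1≠2, H: 1≠2, Zn: 1=1
Not balanced

No, not balanced


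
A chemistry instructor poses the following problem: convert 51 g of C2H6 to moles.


M(C2H6) = 30.07 g/mol
n = mass/M = 51/30.07 = 1.696 mol

1.696 mol


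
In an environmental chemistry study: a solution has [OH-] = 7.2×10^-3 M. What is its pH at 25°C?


pOH = -log10([OH-]) = -log10(7.2×10^-3)
= 3 - log10(7.2) = 2.14
pH = 14 - pOH = 14 - 2.14 = 11.86

11.86


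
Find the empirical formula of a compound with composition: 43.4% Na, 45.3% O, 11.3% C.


Assume 100 g sample. Moles of each element:
  Na: 43.4/22.99 = 1.888 mol
  O: 45.3/16.0 = 2.831 mol
  C: 11.3/12.01 = 0.941 mol
Divide by smallest (0.941):
  Na: 1.888/0.941 = 2.01
  O: 2.831/0.941 = 3.01
  C: 0.941/0.941 = 1.0
Empirical formula: Na2CO3

Na2CO3


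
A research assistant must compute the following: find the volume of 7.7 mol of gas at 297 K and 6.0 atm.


PV = nRT  (R = 0.08206 L·atm/(mol·K))
V = nRT/P = 7.7×0.08206×297/6.0
= 31.277 L

31.277 L


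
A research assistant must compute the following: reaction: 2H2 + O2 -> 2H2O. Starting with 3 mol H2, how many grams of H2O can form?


Mole ratio H2O:H2 = 2:2
n(H2O) = 3 × 2/2 = 3.000 mol
mass = 3.000 × 18.02 = 54.06 g

54.06 g


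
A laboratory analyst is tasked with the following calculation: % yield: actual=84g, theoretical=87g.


% yield = actual/theoretical × 100
= 84/87 × 100
= 96.55%

96.55%


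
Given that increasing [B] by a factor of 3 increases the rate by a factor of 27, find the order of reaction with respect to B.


rate ∝ [B]^n
3^n = 27 → n = 3
Order in B: 3

3


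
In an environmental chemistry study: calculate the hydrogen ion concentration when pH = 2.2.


[H+] = 10^(-pH) = 10^(-2.2)
= 6.31×10^-3 M

6.31×10^-3 M


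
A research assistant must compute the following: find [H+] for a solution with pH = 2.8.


[H+] = 10^(-pH) = 10^(-2.8)
= 1.58×10^-3 M

1.58×10^-3 M


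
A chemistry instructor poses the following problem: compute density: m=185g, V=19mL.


ρ = mass/volume
= 185/19
= 9.737 g/mL

9.737 g/mL


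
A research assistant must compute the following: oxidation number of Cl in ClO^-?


x + (-2) = -1, so x = +1
Oxidation number: +1

+1


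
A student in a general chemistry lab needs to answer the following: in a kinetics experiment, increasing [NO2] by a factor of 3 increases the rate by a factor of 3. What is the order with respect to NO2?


rate ∝ [NO2]^n
3^n = 3 → n = 1
Order in NO2: 1

1


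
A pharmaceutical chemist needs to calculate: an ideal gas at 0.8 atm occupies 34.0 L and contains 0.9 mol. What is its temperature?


PV = nRT  (R = 0.08206 L·atm/(mol·K))
T = PV/(nR) = 0.8×34.0/(0.9×0.08206)
= 27.20/0.073854
= 368.29 K

368.29 K


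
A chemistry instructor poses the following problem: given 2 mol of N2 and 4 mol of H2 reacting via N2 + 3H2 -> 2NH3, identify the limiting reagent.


Mole ratio available / coefficient:
  N2: 2/1 = 2.000
  H2: 4/3 = 1.333
Smaller ratio is limiting.

H2


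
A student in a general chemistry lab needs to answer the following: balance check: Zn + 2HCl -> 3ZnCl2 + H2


Equation: Zn + 2HCl -> 3ZnCl2 + H2
Check atoms: Cl: 2≠6, H: 2=2, Zn: 1≠3
Not balanced

No, not balanced


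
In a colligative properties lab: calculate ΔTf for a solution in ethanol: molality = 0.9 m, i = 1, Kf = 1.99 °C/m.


ΔTf = Kf × m × i
= 1.99 × 0.9 × 1
= 1.791 °C

1.791 °C


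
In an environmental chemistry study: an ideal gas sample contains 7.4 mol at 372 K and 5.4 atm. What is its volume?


PV = nRT  (R = 0.08206 L·atm/(mol·K))
V = nRT/P = 7.4×0.08206×372/5.4
= 41.832 L

41.832 L


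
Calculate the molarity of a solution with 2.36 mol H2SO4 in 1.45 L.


M = n/V = 2.36/1.45 = 1.628 mol/L

1.628 M
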